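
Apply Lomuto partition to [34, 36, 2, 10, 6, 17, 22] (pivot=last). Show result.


Elements <= 22 go left of pivot.
Result: [2, 10, 6, 17, 22, 36, 34], pivot at index 4


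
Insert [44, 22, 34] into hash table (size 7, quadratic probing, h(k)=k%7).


Insertions: 44->slot 2; 22->slot 1; 34->slot 6
Table: [None, 22, 44, None, None, None, 34]


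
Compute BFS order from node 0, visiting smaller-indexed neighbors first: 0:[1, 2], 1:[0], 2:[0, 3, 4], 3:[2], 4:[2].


BFS queue: start with [0]
Visit order: [0, 1, 2, 3, 4]


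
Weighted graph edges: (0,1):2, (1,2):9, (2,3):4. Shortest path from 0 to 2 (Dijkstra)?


Dijkstra from 0:
Distances: {0: 0, 1: 2, 2: 11, 3: 15}
Shortest distance to 2 = 11, path = [0, 1, 2]


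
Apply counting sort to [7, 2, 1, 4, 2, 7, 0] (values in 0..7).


Count array: [1, 1, 2, 0, 1, 0, 0, 2]
Reconstruct: [0, 1, 2, 2, 4, 7, 7]


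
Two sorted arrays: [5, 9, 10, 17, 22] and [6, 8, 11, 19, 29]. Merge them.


Compare heads, take smaller each step.
Merged: [5, 6, 8, 9, 10, 11, 17, 19, 22, 29]


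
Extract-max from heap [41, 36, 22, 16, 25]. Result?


Max = 41
Replace root with last, heapify down
Resulting heap: [36, 25, 22, 16]


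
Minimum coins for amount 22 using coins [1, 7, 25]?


dp[0]=0; dp[i]=1+min(dp[i-c] for c in coins)
...dp[17]=5, dp[18]=6, dp[19]=7, dp[20]=8, dp[21]=3, dp[22]=4
Minimum coins for 22 = 4


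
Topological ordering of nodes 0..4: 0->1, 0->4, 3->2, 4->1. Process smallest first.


Kahn's algorithm, process smallest node first
Order: [0, 3, 2, 4, 1]


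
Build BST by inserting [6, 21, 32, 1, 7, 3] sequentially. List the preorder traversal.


Root = 6; build tree by BST insertion.
Preorder traversal: [6, 1, 3, 21, 7, 32]


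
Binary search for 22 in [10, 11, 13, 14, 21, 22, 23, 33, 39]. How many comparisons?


Search for 22:
[0,8] mid=4 arr[4]=21
[5,8] mid=6 arr[6]=23
[5,5] mid=5 arr[5]=22
Total: 3 comparisons


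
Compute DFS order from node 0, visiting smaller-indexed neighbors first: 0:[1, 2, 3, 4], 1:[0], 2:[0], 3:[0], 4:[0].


DFS stack-based: start with [0]
Visit order: [0, 1, 2, 3, 4]


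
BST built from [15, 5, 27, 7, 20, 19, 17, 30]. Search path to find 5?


BST root = 15
Search for 5: compare at each node
Path: [15, 5]


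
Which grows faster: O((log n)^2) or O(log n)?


logarithmic grows slower than polylogarithmic
O(log n) is asymptotically smaller; O((log n)^2) grows faster


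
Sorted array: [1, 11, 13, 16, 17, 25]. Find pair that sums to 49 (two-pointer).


Two pointers: lo=0, hi=5
No pair sums to 49


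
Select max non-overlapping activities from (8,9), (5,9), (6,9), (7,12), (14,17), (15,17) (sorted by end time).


Greedy: pick earliest-ending, then skip overlaps.
Selected (2 activities): [(8, 9), (14, 17)]


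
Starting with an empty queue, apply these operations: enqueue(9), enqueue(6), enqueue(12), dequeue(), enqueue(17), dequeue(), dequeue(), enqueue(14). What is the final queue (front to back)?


enqueue(9) -> [9]
enqueue(6) -> [9, 6]
enqueue(12) -> [9, 6, 12]
dequeue() returns 9 -> [6, 12]
enqueue(17) -> [6, 12, 17]
dequeue() returns 6 -> [12, 17]
dequeue() returns 12 -> [17]
enqueue(14) -> [17, 14]
Final queue (front to back): [17, 14]


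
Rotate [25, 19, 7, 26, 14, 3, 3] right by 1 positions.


Right rotate by 1: [3, 25, 19, 7, 26, 14, 3]


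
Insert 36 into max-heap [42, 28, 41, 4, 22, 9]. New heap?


Append 36: [42, 28, 41, 4, 22, 9, 36]
Bubble up: no swaps needed
Result: [42, 28, 41, 4, 22, 9, 36]


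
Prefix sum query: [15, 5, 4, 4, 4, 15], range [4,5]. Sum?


Prefix sums: [0, 15, 20, 24, 28, 32, 47]
Sum[4..5] = prefix[6] - prefix[4] = 47 - 28 = 19


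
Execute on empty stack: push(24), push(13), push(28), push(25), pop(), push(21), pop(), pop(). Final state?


push(24) -> [24]
push(13) -> [24, 13]
push(28) -> [24, 13, 28]
push(25) -> [24, 13, 28, 25]
pop() returns 25 -> [24, 13, 28]
push(21) -> [24, 13, 28, 21]
pop() returns 21 -> [24, 13, 28]
pop() returns 28 -> [24, 13]
Final stack (bottom to top): [24, 13]


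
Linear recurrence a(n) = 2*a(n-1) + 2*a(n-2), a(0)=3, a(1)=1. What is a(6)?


Build bottom-up:
...a(4)=52, a(5)=140, a(6)=2*140+2*52=384


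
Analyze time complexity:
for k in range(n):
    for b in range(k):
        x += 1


Per nesting level: O(n) * O(n) [triangular over k] = O(n^2)
Complexity: O(n^2)


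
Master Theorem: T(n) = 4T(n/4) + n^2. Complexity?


a=4, b=4, c=2. log_4(4)=1 < c=2. Case 3: O(n^c) = O(n^2)
Complexity: O(n^2)


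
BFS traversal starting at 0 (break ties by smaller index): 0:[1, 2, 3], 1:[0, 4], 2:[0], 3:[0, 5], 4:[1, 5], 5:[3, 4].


BFS queue: start with [0]
Visit order: [0, 1, 2, 3, 4, 5]


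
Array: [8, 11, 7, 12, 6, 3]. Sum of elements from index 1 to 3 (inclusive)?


Prefix sums: [0, 8, 19, 26, 38, 44, 47]
Sum[1..3] = prefix[4] - prefix[1] = 38 - 8 = 30


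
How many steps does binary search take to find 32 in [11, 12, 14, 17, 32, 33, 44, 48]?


Search for 32:
[0,7] mid=3 arr[3]=17
[4,7] mid=5 arr[5]=33
[4,4] mid=4 arr[4]=32
Total: 3 comparisons


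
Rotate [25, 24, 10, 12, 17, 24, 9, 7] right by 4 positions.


Right rotate by 4: [17, 24, 9, 7, 25, 24, 10, 12]


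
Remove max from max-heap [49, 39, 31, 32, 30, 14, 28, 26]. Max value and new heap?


Max = 49
Replace root with last, heapify down
Resulting heap: [39, 32, 31, 26, 30, 14, 28]


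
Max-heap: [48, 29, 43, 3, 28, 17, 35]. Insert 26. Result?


Append 26: [48, 29, 43, 3, 28, 17, 35, 26]
Bubble up: swap idx 7(26) with idx 3(3)
Result: [48, 29, 43, 26, 28, 17, 35, 3]


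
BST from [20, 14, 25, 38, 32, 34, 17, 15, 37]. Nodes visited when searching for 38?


BST root = 20
Search for 38: compare at each node
Path: [20, 25, 38]


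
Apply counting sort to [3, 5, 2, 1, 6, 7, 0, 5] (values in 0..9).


Count array: [1, 1, 1, 1, 0, 2, 1, 1, 0, 0]
Reconstruct: [0, 1, 2, 3, 5, 5, 6, 7]


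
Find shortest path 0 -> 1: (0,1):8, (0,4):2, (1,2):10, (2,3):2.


Dijkstra from 0:
Distances: {0: 0, 1: 8, 2: 18, 3: 20, 4: 2}
Shortest distance to 1 = 8, path = [0, 1]


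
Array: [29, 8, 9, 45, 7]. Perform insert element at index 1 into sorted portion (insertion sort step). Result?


After one pass: [8, 29, 9, 45, 7]


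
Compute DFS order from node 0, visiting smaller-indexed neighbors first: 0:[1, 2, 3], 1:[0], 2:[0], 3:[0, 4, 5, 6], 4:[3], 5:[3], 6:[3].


DFS stack-based: start with [0]
Visit order: [0, 1, 2, 3, 4, 5, 6]


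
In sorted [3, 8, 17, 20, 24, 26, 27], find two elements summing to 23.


Two pointers: lo=0, hi=6
Found pair: (3, 20) summing to 23


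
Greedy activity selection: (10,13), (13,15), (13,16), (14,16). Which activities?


Greedy: pick earliest-ending, then skip overlaps.
Selected (2 activities): [(10, 13), (13, 15)]


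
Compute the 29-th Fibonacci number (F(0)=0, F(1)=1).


F(n)=F(n-1)+F(n-2)
...F(27)=196418, F(28)=317811, F(29)=514229


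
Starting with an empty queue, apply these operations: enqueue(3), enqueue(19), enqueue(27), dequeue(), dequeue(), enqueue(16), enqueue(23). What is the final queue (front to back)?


enqueue(3) -> [3]
enqueue(19) -> [3, 19]
enqueue(27) -> [3, 19, 27]
dequeue() returns 3 -> [19, 27]
dequeue() returns 19 -> [27]
enqueue(16) -> [27, 16]
enqueue(23) -> [27, 16, 23]
Final queue (front to back): [27, 16, 23]


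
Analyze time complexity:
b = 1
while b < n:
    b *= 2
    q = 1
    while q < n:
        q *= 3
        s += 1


Per nesting level: O(log n) * O(log n) = O((log n)^2)
Complexity: O((log n)^2)


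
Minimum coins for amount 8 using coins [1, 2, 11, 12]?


dp[0]=0; dp[i]=1+min(dp[i-c] for c in coins)
...dp[3]=2, dp[4]=2, dp[5]=3, dp[6]=3, dp[7]=4, dp[8]=4
Minimum coins for 8 = 4


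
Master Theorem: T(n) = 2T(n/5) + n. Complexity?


a=2, b=5, c=1. log_5(2)=0.431 < c=1. Case 3: O(n^c) = O(n)
Complexity: O(n)


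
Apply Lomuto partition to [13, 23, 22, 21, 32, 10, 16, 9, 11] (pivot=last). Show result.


Elements <= 11 go left of pivot.
Result: [10, 9, 11, 21, 32, 13, 16, 23, 22], pivot at index 2


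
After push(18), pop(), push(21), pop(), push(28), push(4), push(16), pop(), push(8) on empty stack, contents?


push(18) -> [18]
pop() returns 18 -> []
push(21) -> [21]
pop() returns 21 -> []
push(28) -> [28]
push(4) -> [28, 4]
push(16) -> [28, 4, 16]
pop() returns 16 -> [28, 4]
push(8) -> [28, 4, 8]
Final stack (bottom to top): [28, 4, 8]


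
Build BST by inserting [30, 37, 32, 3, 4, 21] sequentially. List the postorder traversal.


Root = 30; build tree by BST insertion.
Postorder traversal: [21, 4, 3, 32, 37, 30]


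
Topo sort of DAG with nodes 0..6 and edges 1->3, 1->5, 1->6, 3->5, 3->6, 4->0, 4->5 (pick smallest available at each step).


Kahn's algorithm, process smallest node first
Order: [1, 2, 3, 4, 0, 5, 6]


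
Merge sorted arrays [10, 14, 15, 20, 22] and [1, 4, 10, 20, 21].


Compare heads, take smaller each step.
Merged: [1, 4, 10, 10, 14, 15, 20, 20, 21, 22]


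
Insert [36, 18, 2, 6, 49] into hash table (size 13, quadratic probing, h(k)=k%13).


Insertions: 36->slot 10; 18->slot 5; 2->slot 2; 6->slot 6; 49->slot 11
Table: [None, None, 2, None, None, 18, 6, None, None, None, 36, 49, None]


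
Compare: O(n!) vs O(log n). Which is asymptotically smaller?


logarithmic grows slower than factorial
O(log n) is asymptotically smaller; O(n!) grows faster


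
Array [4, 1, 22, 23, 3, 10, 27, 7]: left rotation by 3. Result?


Left rotate by 3: [23, 3, 10, 27, 7, 4, 1, 22]


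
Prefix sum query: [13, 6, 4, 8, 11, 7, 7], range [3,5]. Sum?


Prefix sums: [0, 13, 19, 23, 31, 42, 49, 56]
Sum[3..5] = prefix[6] - prefix[3] = 49 - 23 = 26


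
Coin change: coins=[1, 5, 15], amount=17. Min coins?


dp[0]=0; dp[i]=1+min(dp[i-c] for c in coins)
...dp[12]=4, dp[13]=5, dp[14]=6, dp[15]=1, dp[16]=2, dp[17]=3
Minimum coins for 17 = 3


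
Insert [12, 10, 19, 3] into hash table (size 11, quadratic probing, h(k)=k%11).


Insertions: 12->slot 1; 10->slot 10; 19->slot 8; 3->slot 3
Table: [None, 12, None, 3, None, None, None, None, 19, None, 10]


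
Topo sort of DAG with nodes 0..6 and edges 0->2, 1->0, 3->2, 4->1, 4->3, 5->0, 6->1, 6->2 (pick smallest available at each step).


Kahn's algorithm, process smallest node first
Order: [4, 3, 5, 6, 1, 0, 2]


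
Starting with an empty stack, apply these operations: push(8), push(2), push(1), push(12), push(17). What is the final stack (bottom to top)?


push(8) -> [8]
push(2) -> [8, 2]
push(1) -> [8, 2, 1]
push(12) -> [8, 2, 1, 12]
push(17) -> [8, 2, 1, 12, 17]
Final stack (bottom to top): [8, 2, 1, 12, 17]


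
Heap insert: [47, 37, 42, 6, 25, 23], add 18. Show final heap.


Append 18: [47, 37, 42, 6, 25, 23, 18]
Bubble up: no swaps needed
Result: [47, 37, 42, 6, 25, 23, 18]


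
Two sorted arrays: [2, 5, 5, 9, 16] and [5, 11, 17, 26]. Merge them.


Compare heads, take smaller each step.
Merged: [2, 5, 5, 5, 9, 11, 16, 17, 26]


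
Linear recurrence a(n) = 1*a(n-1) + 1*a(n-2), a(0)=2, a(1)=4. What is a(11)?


Build bottom-up:
...a(9)=178, a(10)=288, a(11)=1*288+1*178=466


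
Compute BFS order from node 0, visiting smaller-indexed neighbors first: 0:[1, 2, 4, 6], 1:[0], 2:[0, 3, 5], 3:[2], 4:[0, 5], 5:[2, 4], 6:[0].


BFS queue: start with [0]
Visit order: [0, 1, 2, 4, 6, 3, 5]


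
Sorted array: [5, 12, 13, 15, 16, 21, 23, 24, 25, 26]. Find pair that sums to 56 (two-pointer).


Two pointers: lo=0, hi=9
No pair sums to 56


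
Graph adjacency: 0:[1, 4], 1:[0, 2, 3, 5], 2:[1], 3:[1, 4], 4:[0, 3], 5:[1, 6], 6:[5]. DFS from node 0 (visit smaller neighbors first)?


DFS stack-based: start with [0]
Visit order: [0, 1, 2, 3, 4, 5, 6]


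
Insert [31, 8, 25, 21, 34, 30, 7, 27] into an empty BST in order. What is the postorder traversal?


Root = 31; build tree by BST insertion.
Postorder traversal: [7, 21, 27, 30, 25, 8, 34, 31]


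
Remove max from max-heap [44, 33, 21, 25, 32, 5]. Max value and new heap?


Max = 44
Replace root with last, heapify down
Resulting heap: [33, 32, 21, 25, 5]


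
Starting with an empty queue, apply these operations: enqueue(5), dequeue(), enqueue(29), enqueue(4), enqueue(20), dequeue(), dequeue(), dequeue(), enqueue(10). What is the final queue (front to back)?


enqueue(5) -> [5]
dequeue() returns 5 -> []
enqueue(29) -> [29]
enqueue(4) -> [29, 4]
enqueue(20) -> [29, 4, 20]
dequeue() returns 29 -> [4, 20]
dequeue() returns 4 -> [20]
dequeue() returns 20 -> []
enqueue(10) -> [10]
Final queue (front to back): [10]


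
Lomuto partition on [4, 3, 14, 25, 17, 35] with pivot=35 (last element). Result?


Elements <= 35 go left of pivot.
Result: [4, 3, 14, 25, 17, 35], pivot at index 5


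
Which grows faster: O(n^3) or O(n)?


linear grows slower than cubic
O(n) is asymptotically smaller; O(n^3) grows faster


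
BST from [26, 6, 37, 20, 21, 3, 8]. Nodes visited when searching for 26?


BST root = 26
Search for 26: compare at each node
Path: [26]


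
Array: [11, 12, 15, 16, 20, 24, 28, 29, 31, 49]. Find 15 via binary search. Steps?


Search for 15:
[0,9] mid=4 arr[4]=20
[0,3] mid=1 arr[1]=12
[2,3] mid=2 arr[2]=15
Total: 3 comparisons


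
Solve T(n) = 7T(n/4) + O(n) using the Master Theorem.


a=7, b=4, c=1. log_4(7)=1.404 > c=1. Case 1: O(n^log_b(a)) = O(n^1.404)
Complexity: O(n^1.404)


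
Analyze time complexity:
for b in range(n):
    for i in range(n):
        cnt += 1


Per nesting level: O(n) * O(n) = O(n^2)
Complexity: O(n^2)


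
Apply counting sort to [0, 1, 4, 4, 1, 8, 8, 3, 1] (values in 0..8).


Count array: [1, 3, 0, 1, 2, 0, 0, 0, 2]
Reconstruct: [0, 1, 1, 1, 3, 4, 4, 8, 8]


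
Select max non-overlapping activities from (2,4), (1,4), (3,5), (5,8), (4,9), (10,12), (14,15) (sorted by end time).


Greedy: pick earliest-ending, then skip overlaps.
Selected (4 activities): [(2, 4), (5, 8), (10, 12), (14, 15)]


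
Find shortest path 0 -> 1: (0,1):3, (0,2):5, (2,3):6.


Dijkstra from 0:
Distances: {0: 0, 1: 3, 2: 5, 3: 11}
Shortest distance to 1 = 3, path = [0, 1]


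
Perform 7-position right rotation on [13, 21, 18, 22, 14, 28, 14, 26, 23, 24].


Right rotate by 7: [22, 14, 28, 14, 26, 23, 24, 13, 21, 18]


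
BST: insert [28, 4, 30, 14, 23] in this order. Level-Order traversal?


Root = 28; build tree by BST insertion.
Level-Order traversal: [28, 4, 30, 14, 23]


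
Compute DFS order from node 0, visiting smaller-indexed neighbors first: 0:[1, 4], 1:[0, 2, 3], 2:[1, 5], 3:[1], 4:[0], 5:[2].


DFS stack-based: start with [0]
Visit order: [0, 1, 2, 5, 3, 4]


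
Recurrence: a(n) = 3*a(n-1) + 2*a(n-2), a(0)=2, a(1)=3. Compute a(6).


Build bottom-up:
...a(4)=161, a(5)=573, a(6)=3*573+2*161=2041


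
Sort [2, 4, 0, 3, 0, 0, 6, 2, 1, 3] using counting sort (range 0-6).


Count array: [3, 1, 2, 2, 1, 0, 1]
Reconstruct: [0, 0, 0, 1, 2, 2, 3, 3, 4, 6]


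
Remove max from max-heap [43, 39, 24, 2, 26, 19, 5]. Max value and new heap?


Max = 43
Replace root with last, heapify down
Resulting heap: [39, 26, 24, 2, 5, 19]


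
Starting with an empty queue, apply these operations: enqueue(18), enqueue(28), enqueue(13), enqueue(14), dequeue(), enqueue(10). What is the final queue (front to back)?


enqueue(18) -> [18]
enqueue(28) -> [18, 28]
enqueue(13) -> [18, 28, 13]
enqueue(14) -> [18, 28, 13, 14]
dequeue() returns 18 -> [28, 13, 14]
enqueue(10) -> [28, 13, 14, 10]
Final queue (front to back): [28, 13, 14, 10]


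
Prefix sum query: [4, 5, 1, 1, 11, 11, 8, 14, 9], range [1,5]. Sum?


Prefix sums: [0, 4, 9, 10, 11, 22, 33, 41, 55, 64]
Sum[1..5] = prefix[6] - prefix[1] = 33 - 4 = 29


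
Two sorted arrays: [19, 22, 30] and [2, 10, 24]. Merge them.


Compare heads, take smaller each step.
Merged: [2, 10, 19, 22, 24, 30]


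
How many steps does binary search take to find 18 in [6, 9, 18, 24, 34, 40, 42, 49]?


Search for 18:
[0,7] mid=3 arr[3]=24
[0,2] mid=1 arr[1]=9
[2,2] mid=2 arr[2]=18
Total: 3 comparisons


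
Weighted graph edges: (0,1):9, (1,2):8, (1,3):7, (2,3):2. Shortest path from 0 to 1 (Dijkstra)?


Dijkstra from 0:
Distances: {0: 0, 1: 9, 2: 17, 3: 16}
Shortest distance to 1 = 9, path = [0, 1]


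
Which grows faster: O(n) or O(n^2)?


linear grows slower than quadratic
O(n) is asymptotically smaller; O(n^2) grows faster


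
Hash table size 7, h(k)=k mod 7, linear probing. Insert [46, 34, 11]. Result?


Insertions: 46->slot 4; 34->slot 6; 11->slot 5
Table: [None, None, None, None, 46, 11, 34]


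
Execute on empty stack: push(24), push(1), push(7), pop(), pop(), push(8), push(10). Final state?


push(24) -> [24]
push(1) -> [24, 1]
push(7) -> [24, 1, 7]
pop() returns 7 -> [24, 1]
pop() returns 1 -> [24]
push(8) -> [24, 8]
push(10) -> [24, 8, 10]
Final stack (bottom to top): [24, 8, 10]


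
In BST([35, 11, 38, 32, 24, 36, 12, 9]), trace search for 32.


BST root = 35
Search for 32: compare at each node
Path: [35, 11, 32]


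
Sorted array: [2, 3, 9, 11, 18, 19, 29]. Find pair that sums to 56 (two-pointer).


Two pointers: lo=0, hi=6
No pair sums to 56


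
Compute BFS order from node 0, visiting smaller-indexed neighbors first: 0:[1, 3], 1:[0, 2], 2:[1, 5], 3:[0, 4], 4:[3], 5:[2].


BFS queue: start with [0]
Visit order: [0, 1, 3, 2, 4, 5]


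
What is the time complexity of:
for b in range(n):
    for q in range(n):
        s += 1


Per nesting level: O(n) * O(n) = O(n^2)
Complexity: O(n^2)


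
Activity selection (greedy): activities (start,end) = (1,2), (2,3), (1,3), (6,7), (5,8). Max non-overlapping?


Greedy: pick earliest-ending, then skip overlaps.
Selected (3 activities): [(1, 2), (2, 3), (6, 7)]


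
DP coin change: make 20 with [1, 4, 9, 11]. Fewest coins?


dp[0]=0; dp[i]=1+min(dp[i-c] for c in coins)
...dp[15]=2, dp[16]=3, dp[17]=3, dp[18]=2, dp[19]=3, dp[20]=2
Minimum coins for 20 = 2


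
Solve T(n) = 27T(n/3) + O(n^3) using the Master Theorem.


a=27, b=3, c=3. log_3(27)=3 = c=3. Case 2: O(n^c log n) = O(n^3 log n)
Complexity: O(n^3 log n)


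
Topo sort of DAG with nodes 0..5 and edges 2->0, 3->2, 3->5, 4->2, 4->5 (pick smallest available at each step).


Kahn's algorithm, process smallest node first
Order: [1, 3, 4, 2, 0, 5]


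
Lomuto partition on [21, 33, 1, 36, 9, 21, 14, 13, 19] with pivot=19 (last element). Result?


Elements <= 19 go left of pivot.
Result: [1, 9, 14, 13, 19, 21, 21, 36, 33], pivot at index 4


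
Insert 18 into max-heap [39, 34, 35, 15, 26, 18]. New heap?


Append 18: [39, 34, 35, 15, 26, 18, 18]
Bubble up: no swaps needed
Result: [39, 34, 35, 15, 26, 18, 18]


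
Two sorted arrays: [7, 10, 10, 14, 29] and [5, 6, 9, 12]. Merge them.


Compare heads, take smaller each step.
Merged: [5, 6, 7, 9, 10, 10, 12, 14, 29]


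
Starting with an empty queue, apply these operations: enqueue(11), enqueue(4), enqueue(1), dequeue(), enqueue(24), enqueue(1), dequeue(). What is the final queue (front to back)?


enqueue(11) -> [11]
enqueue(4) -> [11, 4]
enqueue(1) -> [11, 4, 1]
dequeue() returns 11 -> [4, 1]
enqueue(24) -> [4, 1, 24]
enqueue(1) -> [4, 1, 24, 1]
dequeue() returns 4 -> [1, 24, 1]
Final queue (front to back): [1, 24, 1]


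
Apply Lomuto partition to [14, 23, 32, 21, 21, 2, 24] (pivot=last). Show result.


Elements <= 24 go left of pivot.
Result: [14, 23, 21, 21, 2, 24, 32], pivot at index 5


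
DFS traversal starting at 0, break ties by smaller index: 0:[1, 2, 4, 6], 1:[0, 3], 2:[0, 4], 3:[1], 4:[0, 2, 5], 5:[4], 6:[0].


DFS stack-based: start with [0]
Visit order: [0, 1, 3, 2, 4, 5, 6]


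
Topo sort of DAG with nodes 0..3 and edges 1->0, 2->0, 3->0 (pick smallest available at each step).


Kahn's algorithm, process smallest node first
Order: [1, 2, 3, 0]


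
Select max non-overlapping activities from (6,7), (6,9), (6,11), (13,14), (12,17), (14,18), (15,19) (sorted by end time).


Greedy: pick earliest-ending, then skip overlaps.
Selected (3 activities): [(6, 7), (13, 14), (14, 18)]


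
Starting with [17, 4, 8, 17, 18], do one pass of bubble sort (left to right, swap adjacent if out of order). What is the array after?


After one pass: [4, 8, 17, 17, 18]


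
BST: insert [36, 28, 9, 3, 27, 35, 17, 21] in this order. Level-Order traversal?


Root = 36; build tree by BST insertion.
Level-Order traversal: [36, 28, 9, 35, 3, 27, 17, 21]


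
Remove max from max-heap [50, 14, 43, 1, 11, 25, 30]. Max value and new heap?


Max = 50
Replace root with last, heapify down
Resulting heap: [43, 14, 30, 1, 11, 25]


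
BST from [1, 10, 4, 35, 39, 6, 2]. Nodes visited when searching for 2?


BST root = 1
Search for 2: compare at each node
Path: [1, 10, 4, 2]


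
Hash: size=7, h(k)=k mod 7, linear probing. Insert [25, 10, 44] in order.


Insertions: 25->slot 4; 10->slot 3; 44->slot 2
Table: [None, None, 44, 10, 25, None, None]


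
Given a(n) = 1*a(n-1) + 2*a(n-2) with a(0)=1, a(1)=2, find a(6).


Build bottom-up:
...a(4)=16, a(5)=32, a(6)=1*32+2*16=64


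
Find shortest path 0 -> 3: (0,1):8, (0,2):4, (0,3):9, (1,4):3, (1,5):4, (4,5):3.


Dijkstra from 0:
Distances: {0: 0, 1: 8, 2: 4, 3: 9, 4: 11, 5: 12}
Shortest distance to 3 = 9, path = [0, 3]


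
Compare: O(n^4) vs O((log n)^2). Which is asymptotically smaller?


polylogarithmic grows slower than quartic
O((log n)^2) is asymptotically smaller; O(n^4) grows faster


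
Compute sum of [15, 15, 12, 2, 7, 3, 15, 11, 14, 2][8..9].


Prefix sums: [0, 15, 30, 42, 44, 51, 54, 69, 80, 94, 96]
Sum[8..9] = prefix[10] - prefix[8] = 96 - 80 = 16


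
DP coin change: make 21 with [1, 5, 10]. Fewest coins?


dp[0]=0; dp[i]=1+min(dp[i-c] for c in coins)
...dp[16]=3, dp[17]=4, dp[18]=5, dp[19]=6, dp[20]=2, dp[21]=3
Minimum coins for 21 = 3


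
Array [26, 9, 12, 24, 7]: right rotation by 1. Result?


Right rotate by 1: [7, 26, 9, 12, 24]


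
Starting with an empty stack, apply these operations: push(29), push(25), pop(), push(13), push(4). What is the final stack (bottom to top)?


push(29) -> [29]
push(25) -> [29, 25]
pop() returns 25 -> [29]
push(13) -> [29, 13]
push(4) -> [29, 13, 4]
Final stack (bottom to top): [29, 13, 4]


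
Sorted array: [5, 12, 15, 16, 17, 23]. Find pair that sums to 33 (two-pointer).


Two pointers: lo=0, hi=5
Found pair: (16, 17) summing to 33


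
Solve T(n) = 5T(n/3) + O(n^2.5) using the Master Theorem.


a=5, b=3, c=2.5. log_3(5)=1.465 < c=2.5. Case 3: O(n^c) = O(n^2.500)
Complexity: O(n^2.500)


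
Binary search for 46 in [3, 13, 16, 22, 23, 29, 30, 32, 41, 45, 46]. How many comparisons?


Search for 46:
[0,10] mid=5 arr[5]=29
[6,10] mid=8 arr[8]=41
[9,10] mid=9 arr[9]=45
[10,10] mid=10 arr[10]=46
Total: 4 comparisons


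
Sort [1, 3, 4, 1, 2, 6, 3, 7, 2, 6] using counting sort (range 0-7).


Count array: [0, 2, 2, 2, 1, 0, 2, 1]
Reconstruct: [1, 1, 2, 2, 3, 3, 4, 6, 6, 7]


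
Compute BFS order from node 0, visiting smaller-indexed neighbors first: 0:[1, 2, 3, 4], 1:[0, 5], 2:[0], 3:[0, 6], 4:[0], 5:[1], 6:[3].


BFS queue: start with [0]
Visit order: [0, 1, 2, 3, 4, 5, 6]


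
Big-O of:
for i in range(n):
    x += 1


Per nesting level: O(n) = O(n)
Complexity: O(n)


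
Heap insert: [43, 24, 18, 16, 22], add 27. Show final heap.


Append 27: [43, 24, 18, 16, 22, 27]
Bubble up: swap idx 5(27) with idx 2(18)
Result: [43, 24, 27, 16, 22, 18]


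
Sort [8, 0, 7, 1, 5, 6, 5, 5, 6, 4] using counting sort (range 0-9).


Count array: [1, 1, 0, 0, 1, 3, 2, 1, 1, 0]
Reconstruct: [0, 1, 4, 5, 5, 5, 6, 6, 7, 8]


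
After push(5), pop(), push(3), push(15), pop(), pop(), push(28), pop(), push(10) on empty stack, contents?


push(5) -> [5]
pop() returns 5 -> []
push(3) -> [3]
push(15) -> [3, 15]
pop() returns 15 -> [3]
pop() returns 3 -> []
push(28) -> [28]
pop() returns 28 -> []
push(10) -> [10]
Final stack (bottom to top): [10]


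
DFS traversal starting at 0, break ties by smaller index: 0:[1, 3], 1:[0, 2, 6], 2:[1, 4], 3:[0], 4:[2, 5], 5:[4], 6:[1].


DFS stack-based: start with [0]
Visit order: [0, 1, 2, 4, 5, 6, 3]


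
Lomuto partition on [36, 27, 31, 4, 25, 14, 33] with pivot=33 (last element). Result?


Elements <= 33 go left of pivot.
Result: [27, 31, 4, 25, 14, 33, 36], pivot at index 5


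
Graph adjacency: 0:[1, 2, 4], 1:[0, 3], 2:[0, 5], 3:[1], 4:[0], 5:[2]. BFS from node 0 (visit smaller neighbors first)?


BFS queue: start with [0]
Visit order: [0, 1, 2, 4, 3, 5]


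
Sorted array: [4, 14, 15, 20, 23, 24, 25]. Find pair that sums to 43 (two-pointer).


Two pointers: lo=0, hi=6
Found pair: (20, 23) summing to 43


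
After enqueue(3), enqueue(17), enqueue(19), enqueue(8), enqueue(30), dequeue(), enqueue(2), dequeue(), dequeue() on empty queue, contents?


enqueue(3) -> [3]
enqueue(17) -> [3, 17]
enqueue(19) -> [3, 17, 19]
enqueue(8) -> [3, 17, 19, 8]
enqueue(30) -> [3, 17, 19, 8, 30]
dequeue() returns 3 -> [17, 19, 8, 30]
enqueue(2) -> [17, 19, 8, 30, 2]
dequeue() returns 17 -> [19, 8, 30, 2]
dequeue() returns 19 -> [8, 30, 2]
Final queue (front to back): [8, 30, 2]


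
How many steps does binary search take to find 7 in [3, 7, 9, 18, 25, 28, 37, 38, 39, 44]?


Search for 7:
[0,9] mid=4 arr[4]=25
[0,3] mid=1 arr[1]=7
Total: 2 comparisons


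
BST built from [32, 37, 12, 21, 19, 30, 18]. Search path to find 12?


BST root = 32
Search for 12: compare at each node
Path: [32, 12]


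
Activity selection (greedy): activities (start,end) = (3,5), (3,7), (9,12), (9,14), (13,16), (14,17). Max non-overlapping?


Greedy: pick earliest-ending, then skip overlaps.
Selected (3 activities): [(3, 5), (9, 12), (13, 16)]


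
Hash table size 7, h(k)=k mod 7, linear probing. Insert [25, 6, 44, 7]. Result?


Insertions: 25->slot 4; 6->slot 6; 44->slot 2; 7->slot 0
Table: [7, None, 44, None, 25, None, 6]


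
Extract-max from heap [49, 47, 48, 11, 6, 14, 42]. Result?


Max = 49
Replace root with last, heapify down
Resulting heap: [48, 47, 42, 11, 6, 14]


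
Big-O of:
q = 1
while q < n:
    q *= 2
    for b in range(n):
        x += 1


Per nesting level: O(log n) * O(n) = O(n log n)
Complexity: O(n log n)


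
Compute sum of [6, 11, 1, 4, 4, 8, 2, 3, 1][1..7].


Prefix sums: [0, 6, 17, 18, 22, 26, 34, 36, 39, 40]
Sum[1..7] = prefix[8] - prefix[1] = 39 - 6 = 33


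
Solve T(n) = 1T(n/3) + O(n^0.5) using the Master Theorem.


a=1, b=3, c=0.5. log_3(1)=0 < c=0.5. Case 3: O(n^c) = O(sqrt(n))
Complexity: O(sqrt(n))


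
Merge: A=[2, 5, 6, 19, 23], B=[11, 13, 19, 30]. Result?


Compare heads, take smaller each step.
Merged: [2, 5, 6, 11, 13, 19, 19, 23, 30]


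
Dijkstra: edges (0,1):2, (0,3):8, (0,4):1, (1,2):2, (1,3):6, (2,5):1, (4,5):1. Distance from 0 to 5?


Dijkstra from 0:
Distances: {0: 0, 1: 2, 2: 3, 3: 8, 4: 1, 5: 2}
Shortest distance to 5 = 2, path = [0, 4, 5]


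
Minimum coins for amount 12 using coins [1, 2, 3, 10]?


dp[0]=0; dp[i]=1+min(dp[i-c] for c in coins)
...dp[7]=3, dp[8]=3, dp[9]=3, dp[10]=1, dp[11]=2, dp[12]=2
Minimum coins for 12 = 2


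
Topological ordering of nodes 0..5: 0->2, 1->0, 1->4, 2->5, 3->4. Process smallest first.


Kahn's algorithm, process smallest node first
Order: [1, 0, 2, 3, 4, 5]


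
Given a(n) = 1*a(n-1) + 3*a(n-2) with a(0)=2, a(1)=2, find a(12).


Build bottom-up:
...a(10)=5366, a(11)=12320, a(12)=1*12320+3*5366=28418


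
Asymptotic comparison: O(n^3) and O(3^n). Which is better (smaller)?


cubic grows slower than exponential (base 3)
O(n^3) is asymptotically smaller; O(3^n) grows faster


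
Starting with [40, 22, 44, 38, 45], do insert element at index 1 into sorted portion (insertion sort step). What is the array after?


After one pass: [22, 40, 44, 38, 45]


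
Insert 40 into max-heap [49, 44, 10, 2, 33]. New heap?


Append 40: [49, 44, 10, 2, 33, 40]
Bubble up: swap idx 5(40) with idx 2(10)
Result: [49, 44, 40, 2, 33, 10]


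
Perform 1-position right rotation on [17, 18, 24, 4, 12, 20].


Right rotate by 1: [20, 17, 18, 24, 4, 12]


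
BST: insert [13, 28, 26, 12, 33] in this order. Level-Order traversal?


Root = 13; build tree by BST insertion.
Level-Order traversal: [13, 12, 28, 26, 33]


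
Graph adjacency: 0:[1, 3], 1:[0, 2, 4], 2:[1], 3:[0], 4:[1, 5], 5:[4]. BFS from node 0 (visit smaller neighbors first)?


BFS queue: start with [0]
Visit order: [0, 1, 3, 2, 4, 5]


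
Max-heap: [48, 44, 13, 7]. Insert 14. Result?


Append 14: [48, 44, 13, 7, 14]
Bubble up: no swaps needed
Result: [48, 44, 13, 7, 14]


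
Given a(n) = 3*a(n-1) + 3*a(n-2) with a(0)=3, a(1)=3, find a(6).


Build bottom-up:
...a(4)=243, a(5)=918, a(6)=3*918+3*243=3483


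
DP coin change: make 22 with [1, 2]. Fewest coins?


dp[0]=0; dp[i]=1+min(dp[i-c] for c in coins)
...dp[17]=9, dp[18]=9, dp[19]=10, dp[20]=10, dp[21]=11, dp[22]=11
Minimum coins for 22 = 11


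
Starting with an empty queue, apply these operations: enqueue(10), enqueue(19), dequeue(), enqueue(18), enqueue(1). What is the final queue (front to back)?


enqueue(10) -> [10]
enqueue(19) -> [10, 19]
dequeue() returns 10 -> [19]
enqueue(18) -> [19, 18]
enqueue(1) -> [19, 18, 1]
Final queue (front to back): [19, 18, 1]


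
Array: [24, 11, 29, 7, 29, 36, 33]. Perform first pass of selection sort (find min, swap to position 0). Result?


After one pass: [7, 11, 29, 24, 29, 36, 33]


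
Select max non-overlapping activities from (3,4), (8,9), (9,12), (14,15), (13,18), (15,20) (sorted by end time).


Greedy: pick earliest-ending, then skip overlaps.
Selected (5 activities): [(3, 4), (8, 9), (9, 12), (14, 15), (15, 20)]


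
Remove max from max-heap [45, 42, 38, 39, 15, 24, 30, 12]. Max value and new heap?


Max = 45
Replace root with last, heapify down
Resulting heap: [42, 39, 38, 12, 15, 24, 30]


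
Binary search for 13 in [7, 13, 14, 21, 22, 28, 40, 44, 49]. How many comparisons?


Search for 13:
[0,8] mid=4 arr[4]=22
[0,3] mid=1 arr[1]=13
Total: 2 comparisons


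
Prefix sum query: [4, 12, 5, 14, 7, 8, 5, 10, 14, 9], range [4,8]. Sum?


Prefix sums: [0, 4, 16, 21, 35, 42, 50, 55, 65, 79, 88]
Sum[4..8] = prefix[9] - prefix[4] = 79 - 35 = 44


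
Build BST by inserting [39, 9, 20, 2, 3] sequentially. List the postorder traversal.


Root = 39; build tree by BST insertion.
Postorder traversal: [3, 2, 20, 9, 39]


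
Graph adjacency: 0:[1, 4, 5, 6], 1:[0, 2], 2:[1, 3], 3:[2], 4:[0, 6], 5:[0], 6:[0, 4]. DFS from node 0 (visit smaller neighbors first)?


DFS stack-based: start with [0]
Visit order: [0, 1, 2, 3, 4, 6, 5]


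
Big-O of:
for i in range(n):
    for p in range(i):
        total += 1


Per nesting level: O(n) * O(n) [triangular over i] = O(n^2)
Complexity: O(n^2)


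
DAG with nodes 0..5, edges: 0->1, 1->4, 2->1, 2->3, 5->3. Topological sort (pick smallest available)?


Kahn's algorithm, process smallest node first
Order: [0, 2, 1, 4, 5, 3]


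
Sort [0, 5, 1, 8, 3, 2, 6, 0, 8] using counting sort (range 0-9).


Count array: [2, 1, 1, 1, 0, 1, 1, 0, 2, 0]
Reconstruct: [0, 0, 1, 2, 3, 5, 6, 8, 8]


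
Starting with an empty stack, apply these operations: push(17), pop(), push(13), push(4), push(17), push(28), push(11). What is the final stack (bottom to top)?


push(17) -> [17]
pop() returns 17 -> []
push(13) -> [13]
push(4) -> [13, 4]
push(17) -> [13, 4, 17]
push(28) -> [13, 4, 17, 28]
push(11) -> [13, 4, 17, 28, 11]
Final stack (bottom to top): [13, 4, 17, 28, 11]


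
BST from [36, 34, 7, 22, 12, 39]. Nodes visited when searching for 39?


BST root = 36
Search for 39: compare at each node
Path: [36, 39]


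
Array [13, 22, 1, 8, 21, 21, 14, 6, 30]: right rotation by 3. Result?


Right rotate by 3: [14, 6, 30, 13, 22, 1, 8, 21, 21]


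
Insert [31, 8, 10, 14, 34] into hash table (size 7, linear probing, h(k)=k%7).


Insertions: 31->slot 3; 8->slot 1; 10->slot 4; 14->slot 0; 34->slot 6
Table: [14, 8, None, 31, 10, None, 34]


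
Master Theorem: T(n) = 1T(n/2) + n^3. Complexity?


a=1, b=2, c=3. log_2(1)=0 < c=3. Case 3: O(n^c) = O(n^3)
Complexity: O(n^3)


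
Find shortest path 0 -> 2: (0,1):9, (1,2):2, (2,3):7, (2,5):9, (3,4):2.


Dijkstra from 0:
Distances: {0: 0, 1: 9, 2: 11, 3: 18, 4: 20, 5: 20}
Shortest distance to 2 = 11, path = [0, 1, 2]


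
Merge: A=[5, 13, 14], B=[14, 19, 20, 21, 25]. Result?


Compare heads, take smaller each step.
Merged: [5, 13, 14, 14, 19, 20, 21, 25]


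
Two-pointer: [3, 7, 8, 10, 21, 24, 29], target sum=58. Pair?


Two pointers: lo=0, hi=6
No pair sums to 58


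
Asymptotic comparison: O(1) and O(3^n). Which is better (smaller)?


constant grows slower than exponential (base 3)
O(1) is asymptotically smaller; O(3^n) grows faster


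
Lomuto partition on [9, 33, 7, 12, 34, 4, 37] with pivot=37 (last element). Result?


Elements <= 37 go left of pivot.
Result: [9, 33, 7, 12, 34, 4, 37], pivot at index 6


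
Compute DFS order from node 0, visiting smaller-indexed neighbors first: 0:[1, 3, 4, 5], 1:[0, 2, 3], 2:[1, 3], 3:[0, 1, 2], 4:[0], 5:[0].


DFS stack-based: start with [0]
Visit order: [0, 1, 2, 3, 4, 5]


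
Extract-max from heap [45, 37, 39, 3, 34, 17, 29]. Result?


Max = 45
Replace root with last, heapify down
Resulting heap: [39, 37, 29, 3, 34, 17]


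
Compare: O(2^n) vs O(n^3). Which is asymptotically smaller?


cubic grows slower than exponential
O(n^3) is asymptotically smaller; O(2^n) grows faster


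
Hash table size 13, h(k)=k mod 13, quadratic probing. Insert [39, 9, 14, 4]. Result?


Insertions: 39->slot 0; 9->slot 9; 14->slot 1; 4->slot 4
Table: [39, 14, None, None, 4, None, None, None, None, 9, None, None, None]


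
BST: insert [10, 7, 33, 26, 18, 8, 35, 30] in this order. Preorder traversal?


Root = 10; build tree by BST insertion.
Preorder traversal: [10, 7, 8, 33, 26, 18, 30, 35]


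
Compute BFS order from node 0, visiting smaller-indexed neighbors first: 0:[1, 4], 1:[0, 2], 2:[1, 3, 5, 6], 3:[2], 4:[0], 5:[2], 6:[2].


BFS queue: start with [0]
Visit order: [0, 1, 4, 2, 3, 5, 6]


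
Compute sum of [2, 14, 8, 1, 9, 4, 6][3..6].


Prefix sums: [0, 2, 16, 24, 25, 34, 38, 44]
Sum[3..6] = prefix[7] - prefix[3] = 44 - 24 = 20


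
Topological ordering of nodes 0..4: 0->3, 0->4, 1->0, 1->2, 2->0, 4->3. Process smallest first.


Kahn's algorithm, process smallest node first
Order: [1, 2, 0, 4, 3]


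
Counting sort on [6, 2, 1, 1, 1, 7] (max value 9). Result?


Count array: [0, 3, 1, 0, 0, 0, 1, 1, 0, 0]
Reconstruct: [1, 1, 1, 2, 6, 7]


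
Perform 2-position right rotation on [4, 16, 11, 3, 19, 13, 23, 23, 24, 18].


Right rotate by 2: [24, 18, 4, 16, 11, 3, 19, 13, 23, 23]


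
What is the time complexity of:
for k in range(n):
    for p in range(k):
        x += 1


Per nesting level: O(n) * O(n) [triangular over k] = O(n^2)
Complexity: O(n^2)


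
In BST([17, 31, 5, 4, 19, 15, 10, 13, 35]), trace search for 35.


BST root = 17
Search for 35: compare at each node
Path: [17, 31, 35]


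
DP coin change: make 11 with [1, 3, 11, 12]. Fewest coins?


dp[0]=0; dp[i]=1+min(dp[i-c] for c in coins)
...dp[6]=2, dp[7]=3, dp[8]=4, dp[9]=3, dp[10]=4, dp[11]=1
Minimum coins for 11 = 1


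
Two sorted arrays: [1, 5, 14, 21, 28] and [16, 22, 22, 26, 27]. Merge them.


Compare heads, take smaller each step.
Merged: [1, 5, 14, 16, 21, 22, 22, 26, 27, 28]


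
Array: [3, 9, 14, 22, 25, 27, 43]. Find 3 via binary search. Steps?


Search for 3:
[0,6] mid=3 arr[3]=22
[0,2] mid=1 arr[1]=9
[0,0] mid=0 arr[0]=3
Total: 3 comparisons


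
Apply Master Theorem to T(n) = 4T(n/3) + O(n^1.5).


a=4, b=3, c=1.5. log_3(4)=1.262 < c=1.5. Case 3: O(n^c) = O(n^1.500)
Complexity: O(n^1.500)


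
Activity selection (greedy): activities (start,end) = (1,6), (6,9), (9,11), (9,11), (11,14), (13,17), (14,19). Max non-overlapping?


Greedy: pick earliest-ending, then skip overlaps.
Selected (5 activities): [(1, 6), (6, 9), (9, 11), (11, 14), (14, 19)]


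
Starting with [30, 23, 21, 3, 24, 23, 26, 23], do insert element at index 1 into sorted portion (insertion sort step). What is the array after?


After one pass: [23, 30, 21, 3, 24, 23, 26, 23]


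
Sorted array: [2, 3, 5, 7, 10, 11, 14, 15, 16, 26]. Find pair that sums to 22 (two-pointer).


Two pointers: lo=0, hi=9
Found pair: (7, 15) summing to 22


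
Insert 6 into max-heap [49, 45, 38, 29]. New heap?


Append 6: [49, 45, 38, 29, 6]
Bubble up: no swaps needed
Result: [49, 45, 38, 29, 6]


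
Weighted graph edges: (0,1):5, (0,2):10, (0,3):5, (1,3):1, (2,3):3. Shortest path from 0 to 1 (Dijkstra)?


Dijkstra from 0:
Distances: {0: 0, 1: 5, 2: 8, 3: 5}
Shortest distance to 1 = 5, path = [0, 1]


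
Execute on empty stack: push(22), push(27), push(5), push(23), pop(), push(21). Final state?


push(22) -> [22]
push(27) -> [22, 27]
push(5) -> [22, 27, 5]
push(23) -> [22, 27, 5, 23]
pop() returns 23 -> [22, 27, 5]
push(21) -> [22, 27, 5, 21]
Final stack (bottom to top): [22, 27, 5, 21]


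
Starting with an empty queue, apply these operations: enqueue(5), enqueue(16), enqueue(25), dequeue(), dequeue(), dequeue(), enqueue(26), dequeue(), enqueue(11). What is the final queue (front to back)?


enqueue(5) -> [5]
enqueue(16) -> [5, 16]
enqueue(25) -> [5, 16, 25]
dequeue() returns 5 -> [16, 25]
dequeue() returns 16 -> [25]
dequeue() returns 25 -> []
enqueue(26) -> [26]
dequeue() returns 26 -> []
enqueue(11) -> [11]
Final queue (front to back): [11]


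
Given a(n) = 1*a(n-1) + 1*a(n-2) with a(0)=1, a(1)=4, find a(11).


Build bottom-up:
...a(9)=157, a(10)=254, a(11)=1*254+1*157=411


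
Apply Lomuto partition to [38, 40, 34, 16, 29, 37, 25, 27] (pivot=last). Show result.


Elements <= 27 go left of pivot.
Result: [16, 25, 27, 38, 29, 37, 40, 34], pivot at index 2


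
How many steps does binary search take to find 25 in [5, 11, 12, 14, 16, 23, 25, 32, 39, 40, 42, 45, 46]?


Search for 25:
[0,12] mid=6 arr[6]=25
Total: 1 comparisons


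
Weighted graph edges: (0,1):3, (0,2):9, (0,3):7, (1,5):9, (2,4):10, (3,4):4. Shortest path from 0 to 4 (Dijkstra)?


Dijkstra from 0:
Distances: {0: 0, 1: 3, 2: 9, 3: 7, 4: 11, 5: 12}
Shortest distance to 4 = 11, path = [0, 3, 4]


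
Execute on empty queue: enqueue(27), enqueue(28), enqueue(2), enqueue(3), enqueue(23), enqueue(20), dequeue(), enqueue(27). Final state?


enqueue(27) -> [27]
enqueue(28) -> [27, 28]
enqueue(2) -> [27, 28, 2]
enqueue(3) -> [27, 28, 2, 3]
enqueue(23) -> [27, 28, 2, 3, 23]
enqueue(20) -> [27, 28, 2, 3, 23, 20]
dequeue() returns 27 -> [28, 2, 3, 23, 20]
enqueue(27) -> [28, 2, 3, 23, 20, 27]
Final queue (front to back): [28, 2, 3, 23, 20, 27]


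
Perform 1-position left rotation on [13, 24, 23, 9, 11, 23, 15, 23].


Left rotate by 1: [24, 23, 9, 11, 23, 15, 23, 13]


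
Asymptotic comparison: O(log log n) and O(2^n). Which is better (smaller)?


double-logarithmic grows slower than exponential
O(log log n) is asymptotically smaller; O(2^n) grows faster


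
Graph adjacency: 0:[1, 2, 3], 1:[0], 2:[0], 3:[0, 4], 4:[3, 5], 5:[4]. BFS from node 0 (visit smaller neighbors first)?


BFS queue: start with [0]
Visit order: [0, 1, 2, 3, 4, 5]


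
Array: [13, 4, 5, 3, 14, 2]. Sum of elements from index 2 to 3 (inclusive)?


Prefix sums: [0, 13, 17, 22, 25, 39, 41]
Sum[2..3] = prefix[4] - prefix[2] = 25 - 17 = 8


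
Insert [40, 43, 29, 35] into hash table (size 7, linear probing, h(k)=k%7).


Insertions: 40->slot 5; 43->slot 1; 29->slot 2; 35->slot 0
Table: [35, 43, 29, None, None, 40, None]
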